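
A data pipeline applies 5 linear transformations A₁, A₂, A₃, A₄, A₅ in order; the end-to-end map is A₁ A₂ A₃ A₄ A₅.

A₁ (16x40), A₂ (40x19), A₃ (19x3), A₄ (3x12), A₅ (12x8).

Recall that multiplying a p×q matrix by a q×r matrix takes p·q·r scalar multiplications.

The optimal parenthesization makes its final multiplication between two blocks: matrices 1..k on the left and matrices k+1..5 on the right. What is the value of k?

Adjacent pairs: A₁A₂ = 16·40·19 = 12160; A₂A₃ = 40·19·3 = 2280; A₃A₄ = 19·3·12 = 684; A₄A₅ = 3·12·8 = 288.
Length 3: A₁..A₃: k=1: 0+2280+16·40·3=4200; k=2: 12160+0+16·19·3=13072 → min 4200 | A₂..A₄: k=2: 0+684+40·19·12=9804; k=3: 2280+0+40·3·12=3720 → min 3720 | A₃..A₅: k=3: 0+288+19·3·8=744; k=4: 684+0+19·12·8=2508 → min 744.
Length 4: A₁..A₄: k=1: 0+3720+16·40·12=11400; k=2: 12160+684+16·19·12=16492; k=3: 4200+0+16·3·12=4776 → min 4776 | A₂..A₅: k=2: 0+744+40·19·8=6824; k=3: 2280+288+40·3·8=3528; k=4: 3720+0+40·12·8=7560 → min 3528.
Top-level splits: k=1: (A₁..A₁)·(A₂..A₅) → 0+3528+16·40·8 = 8648; k=2: (A₁..A₂)·(A₃..A₅) → 12160+744+16·19·8 = 15336; k=3: (A₁..A₃)·(A₄..A₅) → 4200+288+16·3·8 = 4872; k=4: (A₁..A₄)·(A₅..A₅) → 4776+0+16·12·8 = 6312.
Best split is after A₃, i.e. k = 3.

3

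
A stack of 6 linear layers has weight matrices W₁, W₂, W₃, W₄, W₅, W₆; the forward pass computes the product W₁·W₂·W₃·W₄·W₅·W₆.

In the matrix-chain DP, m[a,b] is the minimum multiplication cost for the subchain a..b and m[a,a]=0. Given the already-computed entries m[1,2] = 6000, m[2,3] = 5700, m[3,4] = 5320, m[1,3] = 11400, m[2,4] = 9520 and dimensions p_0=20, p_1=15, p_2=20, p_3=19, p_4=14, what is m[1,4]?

m[1,4] = min over k∈[1,3] of m[1,k]+m[k+1,4]+p_{0}·p_k·p_{4}.
k=1: 0 + 9520 + 20·15·14 = 13720; k=2: 6000 + 5320 + 20·20·14 = 16920; k=3: 11400 + 0 + 20·19·14 = 16720.
Minimum: 13720 at k=1.

13720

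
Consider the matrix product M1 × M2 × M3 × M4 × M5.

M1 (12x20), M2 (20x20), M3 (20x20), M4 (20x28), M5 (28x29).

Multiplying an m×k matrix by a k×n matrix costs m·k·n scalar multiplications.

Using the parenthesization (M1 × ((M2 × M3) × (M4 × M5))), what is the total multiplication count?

(M2 × M3): 20×20 by 20×20 → 20×20, cost 20·20·20 = 8000
(M4 × M5): 20×28 by 28×29 → 20×29, cost 20·28·29 = 16240
((M2 × M3) × (M4 × M5)): 20×20 by 20×29 → 20×29, cost 20·20·29 = 11600; cumulative 35840
(M1 × ((M2 × M3) × (M4 × M5))): 12×20 by 20×29 → 12×29, cost 12·20·29 = 6960; cumulative 42800
Total: 42800 scalar multiplications.

42800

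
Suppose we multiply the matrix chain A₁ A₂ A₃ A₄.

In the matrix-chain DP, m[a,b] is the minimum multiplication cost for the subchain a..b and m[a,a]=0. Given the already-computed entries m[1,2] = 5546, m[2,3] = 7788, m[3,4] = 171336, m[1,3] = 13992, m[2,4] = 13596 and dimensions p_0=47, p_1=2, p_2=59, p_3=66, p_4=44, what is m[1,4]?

m[1,4] = min over k∈[1,3] of m[1,k]+m[k+1,4]+p_{0}·p_k·p_{4}.
k=1: 0 + 13596 + 47·2·44 = 17732; k=2: 5546 + 171336 + 47·59·44 = 298894; k=3: 13992 + 0 + 47·66·44 = 150480.
Minimum: 17732 at k=1.

17732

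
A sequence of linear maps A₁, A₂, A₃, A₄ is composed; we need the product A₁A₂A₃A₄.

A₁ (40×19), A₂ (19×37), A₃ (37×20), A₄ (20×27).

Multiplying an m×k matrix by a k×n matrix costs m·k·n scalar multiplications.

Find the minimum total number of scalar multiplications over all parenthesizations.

44840

Adjacent pairs: A₁A₂ = 40·19·37 = 28120; A₂A₃ = 19·37·20 = 14060; A₃A₄ = 37·20·27 = 19980.
Length 3: A₁..A₃: k=1: 0+14060+40·19·20=29260; k=2: 28120+0+40·37·20=57720 → min 29260 | A₂..A₄: k=2: 0+19980+19·37·27=38961; k=3: 14060+0+19·20·27=24320 → min 24320.
Length 4: A₁..A₄: k=1: 0+24320+40·19·27=44840; k=2: 28120+19980+40·37·27=88060; k=3: 29260+0+40·20·27=50860 → min 44840.
Optimal order: (A₁((A₂A₃)A₄)) with cost 44840.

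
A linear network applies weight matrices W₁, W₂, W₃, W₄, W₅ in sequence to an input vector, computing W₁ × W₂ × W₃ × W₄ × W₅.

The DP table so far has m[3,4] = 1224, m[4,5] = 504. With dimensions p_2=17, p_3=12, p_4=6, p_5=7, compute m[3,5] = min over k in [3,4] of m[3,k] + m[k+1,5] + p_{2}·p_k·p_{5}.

1932

m[3,5] = min over k∈[3,4] of m[3,k]+m[k+1,5]+p_{2}·p_k·p_{5}.
k=3: 0 + 504 + 17·12·7 = 1932; k=4: 1224 + 0 + 17·6·7 = 1938.
Minimum: 1932 at k=3.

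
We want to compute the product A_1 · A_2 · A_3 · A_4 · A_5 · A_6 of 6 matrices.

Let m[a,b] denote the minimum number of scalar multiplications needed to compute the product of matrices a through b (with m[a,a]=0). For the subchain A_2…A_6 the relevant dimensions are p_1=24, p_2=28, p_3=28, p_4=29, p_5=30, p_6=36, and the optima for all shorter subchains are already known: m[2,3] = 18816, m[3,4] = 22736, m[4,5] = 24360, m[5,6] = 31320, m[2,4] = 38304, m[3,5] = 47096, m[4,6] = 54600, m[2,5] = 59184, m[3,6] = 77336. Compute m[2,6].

85104

m[2,6] = min over k∈[2,5] of m[2,k]+m[k+1,6]+p_{1}·p_k·p_{6}.
k=2: 0 + 77336 + 24·28·36 = 101528; k=3: 18816 + 54600 + 24·28·36 = 97608; k=4: 38304 + 31320 + 24·29·36 = 94680; k=5: 59184 + 0 + 24·30·36 = 85104.
Minimum: 85104 at k=5.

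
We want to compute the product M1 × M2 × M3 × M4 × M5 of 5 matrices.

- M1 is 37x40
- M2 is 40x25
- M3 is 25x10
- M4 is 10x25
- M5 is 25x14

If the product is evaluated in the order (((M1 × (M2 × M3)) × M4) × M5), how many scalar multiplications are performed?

47000

(M2 × M3): 40×25 by 25×10 → 40×10, cost 40·25·10 = 10000
(M1 × (M2 × M3)): 37×40 by 40×10 → 37×10, cost 37·40·10 = 14800; cumulative 24800
((M1 × (M2 × M3)) × M4): 37×10 by 10×25 → 37×25, cost 37·10·25 = 9250; cumulative 34050
(((M1 × (M2 × M3)) × M4) × M5): 37×25 by 25×14 → 37×14, cost 37·25·14 = 12950; cumulative 47000
Total: 47000 scalar multiplications.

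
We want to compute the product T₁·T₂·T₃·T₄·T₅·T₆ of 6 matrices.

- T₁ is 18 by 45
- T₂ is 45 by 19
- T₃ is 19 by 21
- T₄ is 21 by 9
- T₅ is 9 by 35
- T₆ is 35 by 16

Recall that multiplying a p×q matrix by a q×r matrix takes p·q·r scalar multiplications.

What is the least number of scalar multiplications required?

26208

Adjacent pairs: T₁T₂ = 18·45·19 = 15390; T₂T₃ = 45·19·21 = 17955; T₃T₄ = 19·21·9 = 3591; T₄T₅ = 21·9·35 = 6615; T₅T₆ = 9·35·16 = 5040.
Length 3: T₁..T₃: k=1: 0+17955+18·45·21=34965; k=2: 15390+0+18·19·21=22572 → min 22572 | T₂..T₄: k=2: 0+3591+45·19·9=11286; k=3: 17955+0+45·21·9=26460 → min 11286 | T₃..T₅: k=3: 0+6615+19·21·35=20580; k=4: 3591+0+19·9·35=9576 → min 9576 | T₄..T₆: k=4: 0+5040+21·9·16=8064; k=5: 6615+0+21·35·16=18375 → min 8064.
Length 4: T₁..T₄: k=1: 0+11286+18·45·9=18576; k=2: 15390+3591+18·19·9=22059; k=3: 22572+0+18·21·9=25974 → min 18576 | T₂..T₅: k=2: 0+9576+45·19·35=39501; k=3: 17955+6615+45·21·35=57645; k=4: 11286+0+45·9·35=25461 → min 25461 | T₃..T₆: k=3: 0+8064+19·21·16=14448; k=4: 3591+5040+19·9·16=11367; k=5: 9576+0+19·35·16=20216 → min 11367.
Length 5: T₁..T₅: k=1: 0+25461+18·45·35=53811; k=2: 15390+9576+18·19·35=36936; k=3: 22572+6615+18·21·35=42417; k=4: 18576+0+18·9·35=24246 → min 24246 | T₂..T₆: k=2: 0+11367+45·19·16=25047; k=3: 17955+8064+45·21·16=41139; k=4: 11286+5040+45·9·16=22806; k=5: 25461+0+45·35·16=50661 → min 22806.
Length 6: T₁..T₆: k=1: 0+22806+18·45·16=35766; k=2: 15390+11367+18·19·16=32229; k=3: 22572+8064+18·21·16=36684; k=4: 18576+5040+18·9·16=26208; k=5: 24246+0+18·35·16=34326 → min 26208.
Optimal order: ((T₁·(T₂·(T₃·T₄)))·(T₅·T₆)) with cost 26208.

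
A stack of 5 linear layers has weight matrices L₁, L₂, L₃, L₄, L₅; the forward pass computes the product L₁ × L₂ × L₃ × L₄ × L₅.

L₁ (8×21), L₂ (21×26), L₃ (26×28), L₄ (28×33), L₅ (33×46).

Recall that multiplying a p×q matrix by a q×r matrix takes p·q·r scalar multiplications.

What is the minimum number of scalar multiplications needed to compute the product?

Adjacent pairs: L₁L₂ = 8·21·26 = 4368; L₂L₃ = 21·26·28 = 15288; L₃L₄ = 26·28·33 = 24024; L₄L₅ = 28·33·46 = 42504.
Length 3: L₁..L₃: k=1: 0+15288+8·21·28=19992; k=2: 4368+0+8·26·28=10192 → min 10192 | L₂..L₄: k=2: 0+24024+21·26·33=42042; k=3: 15288+0+21·28·33=34692 → min 34692 | L₃..L₅: k=3: 0+42504+26·28·46=75992; k=4: 24024+0+26·33·46=63492 → min 63492.
Length 4: L₁..L₄: k=1: 0+34692+8·21·33=40236; k=2: 4368+24024+8·26·33=35256; k=3: 10192+0+8·28·33=17584 → min 17584 | L₂..L₅: k=2: 0+63492+21·26·46=88608; k=3: 15288+42504+21·28·46=84840; k=4: 34692+0+21·33·46=66570 → min 66570.
Length 5: L₁..L₅: k=1: 0+66570+8·21·46=74298; k=2: 4368+63492+8·26·46=77428; k=3: 10192+42504+8·28·46=63000; k=4: 17584+0+8·33·46=29728 → min 29728.
Optimal order: ((((L₁ × L₂) × L₃) × L₄) × L₅) with cost 29728.

29728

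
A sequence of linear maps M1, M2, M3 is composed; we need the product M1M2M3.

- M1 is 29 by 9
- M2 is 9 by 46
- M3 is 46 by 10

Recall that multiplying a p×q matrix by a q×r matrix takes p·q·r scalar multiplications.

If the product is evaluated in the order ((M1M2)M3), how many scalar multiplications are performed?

25346

(M1M2): 29×9 by 9×46 → 29×46, cost 29·9·46 = 12006
((M1M2)M3): 29×46 by 46×10 → 29×10, cost 29·46·10 = 13340; cumulative 25346
Total: 25346 scalar multiplications.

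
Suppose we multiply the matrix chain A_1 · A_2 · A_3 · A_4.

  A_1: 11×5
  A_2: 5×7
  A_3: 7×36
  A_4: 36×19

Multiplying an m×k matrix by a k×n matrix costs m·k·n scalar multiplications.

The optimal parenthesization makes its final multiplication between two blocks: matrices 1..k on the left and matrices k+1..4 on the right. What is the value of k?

Adjacent pairs: A_1A_2 = 11·5·7 = 385; A_2A_3 = 5·7·36 = 1260; A_3A_4 = 7·36·19 = 4788.
Length 3: A_1..A_3: k=1: 0+1260+11·5·36=3240; k=2: 385+0+11·7·36=3157 → min 3157 | A_2..A_4: k=2: 0+4788+5·7·19=5453; k=3: 1260+0+5·36·19=4680 → min 4680.
Top-level splits: k=1: (A_1..A_1)·(A_2..A_4) → 0+4680+11·5·19 = 5725; k=2: (A_1..A_2)·(A_3..A_4) → 385+4788+11·7·19 = 6636; k=3: (A_1..A_3)·(A_4..A_4) → 3157+0+11·36·19 = 10681.
Best split is after A_1, i.e. k = 1.

1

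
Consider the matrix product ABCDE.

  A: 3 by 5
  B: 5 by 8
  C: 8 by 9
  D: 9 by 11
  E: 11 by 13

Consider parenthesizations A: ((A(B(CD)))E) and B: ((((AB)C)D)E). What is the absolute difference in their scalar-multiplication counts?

764

Order A = ((A(B(CD)))E): (CD): 8×9 by 9×11 → 8×11, cost 8·9·11 = 792; (B(CD)): 5×8 by 8×11 → 5×11, cost 5·8·11 = 440; cumulative 1232; (A(B(CD))): 3×5 by 5×11 → 3×11, cost 3·5·11 = 165; cumulative 1397; ((A(B(CD)))E): 3×11 by 11×13 → 3×13, cost 3·11·13 = 429; cumulative 1826. Total 1826.
Order B = ((((AB)C)D)E): (AB): 3×5 by 5×8 → 3×8, cost 3·5·8 = 120; ((AB)C): 3×8 by 8×9 → 3×9, cost 3·8·9 = 216; cumulative 336; (((AB)C)D): 3×9 by 9×11 → 3×11, cost 3·9·11 = 297; cumulative 633; ((((AB)C)D)E): 3×11 by 11×13 → 3×13, cost 3·11·13 = 429; cumulative 1062. Total 1062.
Difference: |1826 − 1062| = 764.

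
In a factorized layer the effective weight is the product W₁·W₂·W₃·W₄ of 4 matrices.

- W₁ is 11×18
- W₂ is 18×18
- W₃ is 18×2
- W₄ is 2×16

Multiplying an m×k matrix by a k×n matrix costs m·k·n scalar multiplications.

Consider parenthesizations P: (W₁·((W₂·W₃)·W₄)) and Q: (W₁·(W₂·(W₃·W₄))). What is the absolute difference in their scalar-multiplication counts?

4536

Order P = (W₁·((W₂·W₃)·W₄)): (W₂·W₃): 18×18 by 18×2 → 18×2, cost 18·18·2 = 648; ((W₂·W₃)·W₄): 18×2 by 2×16 → 18×16, cost 18·2·16 = 576; cumulative 1224; (W₁·((W₂·W₃)·W₄)): 11×18 by 18×16 → 11×16, cost 11·18·16 = 3168; cumulative 4392. Total 4392.
Order Q = (W₁·(W₂·(W₃·W₄))): (W₃·W₄): 18×2 by 2×16 → 18×16, cost 18·2·16 = 576; (W₂·(W₃·W₄)): 18×18 by 18×16 → 18×16, cost 18·18·16 = 5184; cumulative 5760; (W₁·(W₂·(W₃·W₄))): 11×18 by 18×16 → 11×16, cost 11·18·16 = 3168; cumulative 8928. Total 8928.
Difference: |4392 − 8928| = 4536.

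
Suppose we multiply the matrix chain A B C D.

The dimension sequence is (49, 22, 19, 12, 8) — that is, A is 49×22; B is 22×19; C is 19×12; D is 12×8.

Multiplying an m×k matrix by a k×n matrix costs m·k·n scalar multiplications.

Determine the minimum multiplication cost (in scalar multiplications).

Adjacent pairs: AB = 49·22·19 = 20482; BC = 22·19·12 = 5016; CD = 19·12·8 = 1824.
Length 3: A..C: k=1: 0+5016+49·22·12=17952; k=2: 20482+0+49·19·12=31654 → min 17952 | B..D: k=2: 0+1824+22·19·8=5168; k=3: 5016+0+22·12·8=7128 → min 5168.
Length 4: A..D: k=1: 0+5168+49·22·8=13792; k=2: 20482+1824+49·19·8=29754; k=3: 17952+0+49·12·8=22656 → min 13792.
Optimal order: (A (B (C D))) with cost 13792.

13792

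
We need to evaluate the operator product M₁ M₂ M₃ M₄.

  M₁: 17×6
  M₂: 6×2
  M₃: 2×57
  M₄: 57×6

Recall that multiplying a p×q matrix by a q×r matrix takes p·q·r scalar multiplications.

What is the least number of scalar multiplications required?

Adjacent pairs: M₁M₂ = 17·6·2 = 204; M₂M₃ = 6·2·57 = 684; M₃M₄ = 2·57·6 = 684.
Length 3: M₁..M₃: k=1: 0+684+17·6·57=6498; k=2: 204+0+17·2·57=2142 → min 2142 | M₂..M₄: k=2: 0+684+6·2·6=756; k=3: 684+0+6·57·6=2736 → min 756.
Length 4: M₁..M₄: k=1: 0+756+17·6·6=1368; k=2: 204+684+17·2·6=1092; k=3: 2142+0+17·57·6=7956 → min 1092.
Optimal order: ((M₁ M₂) (M₃ M₄)) with cost 1092.

1092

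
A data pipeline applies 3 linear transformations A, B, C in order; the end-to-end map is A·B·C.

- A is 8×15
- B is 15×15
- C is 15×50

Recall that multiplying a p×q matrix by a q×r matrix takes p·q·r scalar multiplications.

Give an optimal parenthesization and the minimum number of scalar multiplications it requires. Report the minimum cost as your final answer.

(A·(B·C)): cost 17250.
((A·B)·C): cost 7800.
Optimal: ((A·B)·C) with cost 7800.

7800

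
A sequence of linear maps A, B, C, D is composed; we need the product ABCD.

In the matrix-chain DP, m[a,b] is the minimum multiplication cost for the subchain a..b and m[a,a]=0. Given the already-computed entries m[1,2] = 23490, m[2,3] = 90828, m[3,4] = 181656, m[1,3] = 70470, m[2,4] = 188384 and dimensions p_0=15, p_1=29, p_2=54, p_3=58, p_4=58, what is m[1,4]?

120930

m[1,4] = min over k∈[1,3] of m[1,k]+m[k+1,4]+p_{0}·p_k·p_{4}.
k=1: 0 + 188384 + 15·29·58 = 213614; k=2: 23490 + 181656 + 15·54·58 = 252126; k=3: 70470 + 0 + 15·58·58 = 120930.
Minimum: 120930 at k=3.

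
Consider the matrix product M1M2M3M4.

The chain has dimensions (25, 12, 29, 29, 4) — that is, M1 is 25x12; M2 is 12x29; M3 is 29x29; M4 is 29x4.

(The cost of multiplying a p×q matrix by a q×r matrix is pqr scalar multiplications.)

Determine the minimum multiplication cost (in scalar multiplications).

Adjacent pairs: M1M2 = 25·12·29 = 8700; M2M3 = 12·29·29 = 10092; M3M4 = 29·29·4 = 3364.
Length 3: M1..M3: k=1: 0+10092+25·12·29=18792; k=2: 8700+0+25·29·29=29725 → min 18792 | M2..M4: k=2: 0+3364+12·29·4=4756; k=3: 10092+0+12·29·4=11484 → min 4756.
Length 4: M1..M4: k=1: 0+4756+25·12·4=5956; k=2: 8700+3364+25·29·4=14964; k=3: 18792+0+25·29·4=21692 → min 5956.
Optimal order: (M1(M2(M3M4))) with cost 5956.

5956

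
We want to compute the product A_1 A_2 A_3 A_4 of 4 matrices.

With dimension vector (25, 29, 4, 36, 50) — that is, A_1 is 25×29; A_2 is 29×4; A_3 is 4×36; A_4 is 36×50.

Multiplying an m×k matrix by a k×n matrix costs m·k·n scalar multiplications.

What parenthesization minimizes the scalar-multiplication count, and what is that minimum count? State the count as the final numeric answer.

15100

Adjacent pairs: A_1A_2 = 25·29·4 = 2900; A_2A_3 = 29·4·36 = 4176; A_3A_4 = 4·36·50 = 7200.
Length 3: A_1..A_3: k=1: 0+4176+25·29·36=30276; k=2: 2900+0+25·4·36=6500 → min 6500 | A_2..A_4: k=2: 0+7200+29·4·50=13000; k=3: 4176+0+29·36·50=56376 → min 13000.
Length 4: A_1..A_4: k=1: 0+13000+25·29·50=49250; k=2: 2900+7200+25·4·50=15100; k=3: 6500+0+25·36·50=51500 → min 15100.
Optimal parenthesization: ((A_1 A_2) (A_3 A_4)) with cost 15100.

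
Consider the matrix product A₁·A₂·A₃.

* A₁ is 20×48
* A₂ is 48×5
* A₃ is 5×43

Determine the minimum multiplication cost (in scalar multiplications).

Order (A₁·(A₂·A₃)): (A₂·A₃): 48×5 by 5×43 → 48×43, cost 48·5·43 = 10320; (A₁·(A₂·A₃)): 20×48 by 48×43 → 20×43, cost 20·48·43 = 41280; cumulative 51600. Total 51600.
Order ((A₁·A₂)·A₃): (A₁·A₂): 20×48 by 48×5 → 20×5, cost 20·48·5 = 4800; ((A₁·A₂)·A₃): 20×5 by 5×43 → 20×43, cost 20·5·43 = 4300; cumulative 9100. Total 9100.
Minimum: 9100.

9100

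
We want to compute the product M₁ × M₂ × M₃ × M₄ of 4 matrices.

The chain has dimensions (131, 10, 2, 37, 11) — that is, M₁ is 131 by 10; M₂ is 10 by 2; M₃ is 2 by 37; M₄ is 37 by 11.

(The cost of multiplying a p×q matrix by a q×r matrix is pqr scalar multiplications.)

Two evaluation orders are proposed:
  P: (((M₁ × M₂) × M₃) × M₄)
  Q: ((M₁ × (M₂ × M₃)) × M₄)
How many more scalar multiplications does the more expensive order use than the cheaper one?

Order P = (((M₁ × M₂) × M₃) × M₄): (M₁ × M₂): 131×10 by 10×2 → 131×2, cost 131·10·2 = 2620; ((M₁ × M₂) × M₃): 131×2 by 2×37 → 131×37, cost 131·2·37 = 9694; cumulative 12314; (((M₁ × M₂) × M₃) × M₄): 131×37 by 37×11 → 131×11, cost 131·37·11 = 53317; cumulative 65631. Total 65631.
Order Q = ((M₁ × (M₂ × M₃)) × M₄): (M₂ × M₃): 10×2 by 2×37 → 10×37, cost 10·2·37 = 740; (M₁ × (M₂ × M₃)): 131×10 by 10×37 → 131×37, cost 131·10·37 = 48470; cumulative 49210; ((M₁ × (M₂ × M₃)) × M₄): 131×37 by 37×11 → 131×11, cost 131·37·11 = 53317; cumulative 102527. Total 102527.
Difference: |65631 − 102527| = 36896.

36896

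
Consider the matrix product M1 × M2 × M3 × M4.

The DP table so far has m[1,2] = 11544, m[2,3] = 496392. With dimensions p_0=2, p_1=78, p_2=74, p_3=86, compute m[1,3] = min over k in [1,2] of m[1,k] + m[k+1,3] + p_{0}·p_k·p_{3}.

m[1,3] = min over k∈[1,2] of m[1,k]+m[k+1,3]+p_{0}·p_k·p_{3}.
k=1: 0 + 496392 + 2·78·86 = 509808; k=2: 11544 + 0 + 2·74·86 = 24272.
Minimum: 24272 at k=2.

24272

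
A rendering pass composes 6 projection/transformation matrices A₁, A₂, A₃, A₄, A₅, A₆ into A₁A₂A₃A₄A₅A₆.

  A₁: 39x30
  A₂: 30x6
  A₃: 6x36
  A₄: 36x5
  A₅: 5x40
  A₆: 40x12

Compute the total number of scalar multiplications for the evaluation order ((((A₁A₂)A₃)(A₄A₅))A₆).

97524

(A₁A₂): 39×30 by 30×6 → 39×6, cost 39·30·6 = 7020
((A₁A₂)A₃): 39×6 by 6×36 → 39×36, cost 39·6·36 = 8424; cumulative 15444
(A₄A₅): 36×5 by 5×40 → 36×40, cost 36·5·40 = 7200
(((A₁A₂)A₃)(A₄A₅)): 39×36 by 36×40 → 39×40, cost 39·36·40 = 56160; cumulative 78804
((((A₁A₂)A₃)(A₄A₅))A₆): 39×40 by 40×12 → 39×12, cost 39·40·12 = 18720; cumulative 97524
Total: 97524 scalar multiplications.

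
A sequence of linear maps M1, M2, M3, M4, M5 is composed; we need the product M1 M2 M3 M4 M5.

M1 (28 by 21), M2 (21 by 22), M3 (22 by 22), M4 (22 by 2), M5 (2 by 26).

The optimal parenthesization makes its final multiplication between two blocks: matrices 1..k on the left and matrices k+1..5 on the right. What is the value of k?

4

Adjacent pairs: M1M2 = 28·21·22 = 12936; M2M3 = 21·22·22 = 10164; M3M4 = 22·22·2 = 968; M4M5 = 22·2·26 = 1144.
Length 3: M1..M3: k=1: 0+10164+28·21·22=23100; k=2: 12936+0+28·22·22=26488 → min 23100 | M2..M4: k=2: 0+968+21·22·2=1892; k=3: 10164+0+21·22·2=11088 → min 1892 | M3..M5: k=3: 0+1144+22·22·26=13728; k=4: 968+0+22·2·26=2112 → min 2112.
Length 4: M1..M4: k=1: 0+1892+28·21·2=3068; k=2: 12936+968+28·22·2=15136; k=3: 23100+0+28·22·2=24332 → min 3068 | M2..M5: k=2: 0+2112+21·22·26=14124; k=3: 10164+1144+21·22·26=23320; k=4: 1892+0+21·2·26=2984 → min 2984.
Top-level splits: k=1: (M1..M1)·(M2..M5) → 0+2984+28·21·26 = 18272; k=2: (M1..M2)·(M3..M5) → 12936+2112+28·22·26 = 31064; k=3: (M1..M3)·(M4..M5) → 23100+1144+28·22·26 = 40260; k=4: (M1..M4)·(M5..M5) → 3068+0+28·2·26 = 4524.
Best split is after M4, i.e. k = 4.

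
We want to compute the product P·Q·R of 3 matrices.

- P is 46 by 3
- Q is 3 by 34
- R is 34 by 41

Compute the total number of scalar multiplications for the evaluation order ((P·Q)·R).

68816

(P·Q): 46×3 by 3×34 → 46×34, cost 46·3·34 = 4692
((P·Q)·R): 46×34 by 34×41 → 46×41, cost 46·34·41 = 64124; cumulative 68816
Total: 68816 scalar multiplications.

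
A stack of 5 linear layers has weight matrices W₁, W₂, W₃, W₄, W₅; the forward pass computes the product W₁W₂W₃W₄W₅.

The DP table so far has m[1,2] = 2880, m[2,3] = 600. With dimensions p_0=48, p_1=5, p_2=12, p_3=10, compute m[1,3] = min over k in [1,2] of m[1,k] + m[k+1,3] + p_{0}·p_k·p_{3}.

m[1,3] = min over k∈[1,2] of m[1,k]+m[k+1,3]+p_{0}·p_k·p_{3}.
k=1: 0 + 600 + 48·5·10 = 3000; k=2: 2880 + 0 + 48·12·10 = 8640.
Minimum: 3000 at k=1.

3000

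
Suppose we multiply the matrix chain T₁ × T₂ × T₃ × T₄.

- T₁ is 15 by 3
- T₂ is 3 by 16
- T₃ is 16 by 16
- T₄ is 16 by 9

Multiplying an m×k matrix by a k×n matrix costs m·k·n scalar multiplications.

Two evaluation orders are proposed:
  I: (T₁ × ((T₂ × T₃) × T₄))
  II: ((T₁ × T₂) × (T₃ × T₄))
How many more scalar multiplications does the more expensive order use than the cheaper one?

3579

Order I = (T₁ × ((T₂ × T₃) × T₄)): (T₂ × T₃): 3×16 by 16×16 → 3×16, cost 3·16·16 = 768; ((T₂ × T₃) × T₄): 3×16 by 16×9 → 3×9, cost 3·16·9 = 432; cumulative 1200; (T₁ × ((T₂ × T₃) × T₄)): 15×3 by 3×9 → 15×9, cost 15·3·9 = 405; cumulative 1605. Total 1605.
Order II = ((T₁ × T₂) × (T₃ × T₄)): (T₁ × T₂): 15×3 by 3×16 → 15×16, cost 15·3·16 = 720; (T₃ × T₄): 16×16 by 16×9 → 16×9, cost 16·16·9 = 2304; ((T₁ × T₂) × (T₃ × T₄)): 15×16 by 16×9 → 15×9, cost 15·16·9 = 2160; cumulative 5184. Total 5184.
Difference: |1605 − 5184| = 3579.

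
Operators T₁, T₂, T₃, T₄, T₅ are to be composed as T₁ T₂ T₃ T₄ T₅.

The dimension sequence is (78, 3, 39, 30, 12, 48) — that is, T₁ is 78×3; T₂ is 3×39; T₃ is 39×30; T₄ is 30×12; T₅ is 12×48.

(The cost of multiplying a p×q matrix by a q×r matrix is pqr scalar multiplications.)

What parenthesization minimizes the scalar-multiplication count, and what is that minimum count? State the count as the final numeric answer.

17550

Adjacent pairs: T₁T₂ = 78·3·39 = 9126; T₂T₃ = 3·39·30 = 3510; T₃T₄ = 39·30·12 = 14040; T₄T₅ = 30·12·48 = 17280.
Length 3: T₁..T₃: k=1: 0+3510+78·3·30=10530; k=2: 9126+0+78·39·30=100386 → min 10530 | T₂..T₄: k=2: 0+14040+3·39·12=15444; k=3: 3510+0+3·30·12=4590 → min 4590 | T₃..T₅: k=3: 0+17280+39·30·48=73440; k=4: 14040+0+39·12·48=36504 → min 36504.
Length 4: T₁..T₄: k=1: 0+4590+78·3·12=7398; k=2: 9126+14040+78·39·12=59670; k=3: 10530+0+78·30·12=38610 → min 7398 | T₂..T₅: k=2: 0+36504+3·39·48=42120; k=3: 3510+17280+3·30·48=25110; k=4: 4590+0+3·12·48=6318 → min 6318.
Length 5: T₁..T₅: k=1: 0+6318+78·3·48=17550; k=2: 9126+36504+78·39·48=191646; k=3: 10530+17280+78·30·48=140130; k=4: 7398+0+78·12·48=52326 → min 17550.
Optimal parenthesization: (T₁ (((T₂ T₃) T₄) T₅)) with cost 17550.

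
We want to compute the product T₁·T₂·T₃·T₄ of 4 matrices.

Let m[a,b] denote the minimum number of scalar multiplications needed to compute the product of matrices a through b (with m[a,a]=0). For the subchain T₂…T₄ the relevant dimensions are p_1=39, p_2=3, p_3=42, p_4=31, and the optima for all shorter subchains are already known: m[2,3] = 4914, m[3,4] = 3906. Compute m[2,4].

7533

m[2,4] = min over k∈[2,3] of m[2,k]+m[k+1,4]+p_{1}·p_k·p_{4}.
k=2: 0 + 3906 + 39·3·31 = 7533; k=3: 4914 + 0 + 39·42·31 = 55692.
Minimum: 7533 at k=2.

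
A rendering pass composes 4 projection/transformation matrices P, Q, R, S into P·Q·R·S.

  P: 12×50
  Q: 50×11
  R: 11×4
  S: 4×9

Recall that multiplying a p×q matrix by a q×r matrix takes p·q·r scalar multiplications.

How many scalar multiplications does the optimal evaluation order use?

Adjacent pairs: PQ = 12·50·11 = 6600; QR = 50·11·4 = 2200; RS = 11·4·9 = 396.
Length 3: P..R: k=1: 0+2200+12·50·4=4600; k=2: 6600+0+12·11·4=7128 → min 4600 | Q..S: k=2: 0+396+50·11·9=5346; k=3: 2200+0+50·4·9=4000 → min 4000.
Length 4: P..S: k=1: 0+4000+12·50·9=9400; k=2: 6600+396+12·11·9=8184; k=3: 4600+0+12·4·9=5032 → min 5032.
Optimal order: ((P·(Q·R))·S) with cost 5032.

5032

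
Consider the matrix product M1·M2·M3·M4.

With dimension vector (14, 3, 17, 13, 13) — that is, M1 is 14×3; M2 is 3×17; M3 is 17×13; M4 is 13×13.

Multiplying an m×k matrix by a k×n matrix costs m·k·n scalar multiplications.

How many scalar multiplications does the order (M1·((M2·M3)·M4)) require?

1716

(M2·M3): 3×17 by 17×13 → 3×13, cost 3·17·13 = 663
((M2·M3)·M4): 3×13 by 13×13 → 3×13, cost 3·13·13 = 507; cumulative 1170
(M1·((M2·M3)·M4)): 14×3 by 3×13 → 14×13, cost 14·3·13 = 546; cumulative 1716
Total: 1716 scalar multiplications.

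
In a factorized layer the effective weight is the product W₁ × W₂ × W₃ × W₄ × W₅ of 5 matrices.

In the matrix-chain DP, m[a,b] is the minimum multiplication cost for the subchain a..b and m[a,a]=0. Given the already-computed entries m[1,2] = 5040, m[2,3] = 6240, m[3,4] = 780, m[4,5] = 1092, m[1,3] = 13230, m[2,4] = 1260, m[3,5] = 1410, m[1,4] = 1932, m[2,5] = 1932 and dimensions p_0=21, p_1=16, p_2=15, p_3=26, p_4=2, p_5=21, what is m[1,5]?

2814

m[1,5] = min over k∈[1,4] of m[1,k]+m[k+1,5]+p_{0}·p_k·p_{5}.
k=1: 0 + 1932 + 21·16·21 = 8988; k=2: 5040 + 1410 + 21·15·21 = 13065; k=3: 13230 + 1092 + 21·26·21 = 25788; k=4: 1932 + 0 + 21·2·21 = 2814.
Minimum: 2814 at k=4.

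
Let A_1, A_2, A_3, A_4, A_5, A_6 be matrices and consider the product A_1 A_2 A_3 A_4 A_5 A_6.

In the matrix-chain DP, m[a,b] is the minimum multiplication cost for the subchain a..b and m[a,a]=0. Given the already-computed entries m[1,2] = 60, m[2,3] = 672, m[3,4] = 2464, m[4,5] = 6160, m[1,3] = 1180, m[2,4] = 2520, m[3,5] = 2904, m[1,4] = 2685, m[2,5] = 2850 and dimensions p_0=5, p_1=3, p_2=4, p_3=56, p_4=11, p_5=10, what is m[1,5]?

3000

m[1,5] = min over k∈[1,4] of m[1,k]+m[k+1,5]+p_{0}·p_k·p_{5}.
k=1: 0 + 2850 + 5·3·10 = 3000; k=2: 60 + 2904 + 5·4·10 = 3164; k=3: 1180 + 6160 + 5·56·10 = 10140; k=4: 2685 + 0 + 5·11·10 = 3235.
Minimum: 3000 at k=1.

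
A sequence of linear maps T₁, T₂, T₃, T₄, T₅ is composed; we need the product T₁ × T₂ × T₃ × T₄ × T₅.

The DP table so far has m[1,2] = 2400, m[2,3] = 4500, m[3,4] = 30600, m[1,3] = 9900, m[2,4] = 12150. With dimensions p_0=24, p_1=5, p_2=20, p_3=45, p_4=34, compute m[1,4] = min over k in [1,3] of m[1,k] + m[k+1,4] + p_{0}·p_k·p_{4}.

16230

m[1,4] = min over k∈[1,3] of m[1,k]+m[k+1,4]+p_{0}·p_k·p_{4}.
k=1: 0 + 12150 + 24·5·34 = 16230; k=2: 2400 + 30600 + 24·20·34 = 49320; k=3: 9900 + 0 + 24·45·34 = 46620.
Minimum: 16230 at k=1.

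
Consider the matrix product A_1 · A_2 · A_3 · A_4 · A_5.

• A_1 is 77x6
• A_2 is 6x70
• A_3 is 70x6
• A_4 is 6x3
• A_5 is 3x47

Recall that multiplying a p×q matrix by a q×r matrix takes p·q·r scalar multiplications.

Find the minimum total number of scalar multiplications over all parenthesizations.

Adjacent pairs: A_1A_2 = 77·6·70 = 32340; A_2A_3 = 6·70·6 = 2520; A_3A_4 = 70·6·3 = 1260; A_4A_5 = 6·3·47 = 846.
Length 3: A_1..A_3: k=1: 0+2520+77·6·6=5292; k=2: 32340+0+77·70·6=64680 → min 5292 | A_2..A_4: k=2: 0+1260+6·70·3=2520; k=3: 2520+0+6·6·3=2628 → min 2520 | A_3..A_5: k=3: 0+846+70·6·47=20586; k=4: 1260+0+70·3·47=11130 → min 11130.
Length 4: A_1..A_4: k=1: 0+2520+77·6·3=3906; k=2: 32340+1260+77·70·3=49770; k=3: 5292+0+77·6·3=6678 → min 3906 | A_2..A_5: k=2: 0+11130+6·70·47=30870; k=3: 2520+846+6·6·47=5058; k=4: 2520+0+6·3·47=3366 → min 3366.
Length 5: A_1..A_5: k=1: 0+3366+77·6·47=25080; k=2: 32340+11130+77·70·47=296800; k=3: 5292+846+77·6·47=27852; k=4: 3906+0+77·3·47=14763 → min 14763.
Optimal order: ((A_1 · (A_2 · (A_3 · A_4))) · A_5) with cost 14763.

14763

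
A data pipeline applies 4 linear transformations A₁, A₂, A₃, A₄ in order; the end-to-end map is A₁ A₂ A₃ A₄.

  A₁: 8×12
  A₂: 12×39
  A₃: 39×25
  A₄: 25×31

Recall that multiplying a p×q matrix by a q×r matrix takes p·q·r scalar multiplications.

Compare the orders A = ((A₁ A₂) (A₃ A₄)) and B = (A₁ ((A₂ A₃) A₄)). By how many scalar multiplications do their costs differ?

Order A = ((A₁ A₂) (A₃ A₄)): (A₁ A₂): 8×12 by 12×39 → 8×39, cost 8·12·39 = 3744; (A₃ A₄): 39×25 by 25×31 → 39×31, cost 39·25·31 = 30225; ((A₁ A₂) (A₃ A₄)): 8×39 by 39×31 → 8×31, cost 8·39·31 = 9672; cumulative 43641. Total 43641.
Order B = (A₁ ((A₂ A₃) A₄)): (A₂ A₃): 12×39 by 39×25 → 12×25, cost 12·39·25 = 11700; ((A₂ A₃) A₄): 12×25 by 25×31 → 12×31, cost 12·25·31 = 9300; cumulative 21000; (A₁ ((A₂ A₃) A₄)): 8×12 by 12×31 → 8×31, cost 8·12·31 = 2976; cumulative 23976. Total 23976.
Difference: |43641 − 23976| = 19665.

19665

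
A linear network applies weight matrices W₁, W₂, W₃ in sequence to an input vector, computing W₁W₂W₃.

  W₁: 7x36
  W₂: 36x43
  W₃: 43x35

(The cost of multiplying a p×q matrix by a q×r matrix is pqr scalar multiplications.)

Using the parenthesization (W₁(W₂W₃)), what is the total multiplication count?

63000

(W₂W₃): 36×43 by 43×35 → 36×35, cost 36·43·35 = 54180
(W₁(W₂W₃)): 7×36 by 36×35 → 7×35, cost 7·36·35 = 8820; cumulative 63000
Total: 63000 scalar multiplications.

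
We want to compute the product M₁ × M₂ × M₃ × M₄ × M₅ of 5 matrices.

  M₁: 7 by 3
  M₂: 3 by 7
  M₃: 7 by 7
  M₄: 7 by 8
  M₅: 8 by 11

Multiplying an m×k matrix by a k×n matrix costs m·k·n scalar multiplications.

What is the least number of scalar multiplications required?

810

Adjacent pairs: M₁M₂ = 7·3·7 = 147; M₂M₃ = 3·7·7 = 147; M₃M₄ = 7·7·8 = 392; M₄M₅ = 7·8·11 = 616.
Length 3: M₁..M₃: k=1: 0+147+7·3·7=294; k=2: 147+0+7·7·7=490 → min 294 | M₂..M₄: k=2: 0+392+3·7·8=560; k=3: 147+0+3·7·8=315 → min 315 | M₃..M₅: k=3: 0+616+7·7·11=1155; k=4: 392+0+7·8·11=1008 → min 1008.
Length 4: M₁..M₄: k=1: 0+315+7·3·8=483; k=2: 147+392+7·7·8=931; k=3: 294+0+7·7·8=686 → min 483 | M₂..M₅: k=2: 0+1008+3·7·11=1239; k=3: 147+616+3·7·11=994; k=4: 315+0+3·8·11=579 → min 579.
Length 5: M₁..M₅: k=1: 0+579+7·3·11=810; k=2: 147+1008+7·7·11=1694; k=3: 294+616+7·7·11=1449; k=4: 483+0+7·8·11=1099 → min 810.
Optimal order: (M₁ × (((M₂ × M₃) × M₄) × M₅)) with cost 810.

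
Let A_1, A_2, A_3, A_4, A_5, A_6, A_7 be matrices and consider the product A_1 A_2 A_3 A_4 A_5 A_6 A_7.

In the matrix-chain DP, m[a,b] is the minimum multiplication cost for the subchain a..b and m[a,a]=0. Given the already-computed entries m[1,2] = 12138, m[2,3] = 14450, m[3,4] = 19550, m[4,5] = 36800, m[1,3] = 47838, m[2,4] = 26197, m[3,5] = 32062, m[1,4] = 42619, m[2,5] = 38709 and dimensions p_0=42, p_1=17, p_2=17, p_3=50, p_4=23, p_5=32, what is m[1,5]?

61557

m[1,5] = min over k∈[1,4] of m[1,k]+m[k+1,5]+p_{0}·p_k·p_{5}.
k=1: 0 + 38709 + 42·17·32 = 61557; k=2: 12138 + 32062 + 42·17·32 = 67048; k=3: 47838 + 36800 + 42·50·32 = 151838; k=4: 42619 + 0 + 42·23·32 = 73531.
Minimum: 61557 at k=1.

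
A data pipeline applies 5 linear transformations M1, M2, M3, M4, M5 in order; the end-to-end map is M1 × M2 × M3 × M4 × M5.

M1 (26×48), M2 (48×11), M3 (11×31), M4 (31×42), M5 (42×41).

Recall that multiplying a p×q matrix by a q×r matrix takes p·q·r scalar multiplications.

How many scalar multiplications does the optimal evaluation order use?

Adjacent pairs: M1M2 = 26·48·11 = 13728; M2M3 = 48·11·31 = 16368; M3M4 = 11·31·42 = 14322; M4M5 = 31·42·41 = 53382.
Length 3: M1..M3: k=1: 0+16368+26·48·31=55056; k=2: 13728+0+26·11·31=22594 → min 22594 | M2..M4: k=2: 0+14322+48·11·42=36498; k=3: 16368+0+48·31·42=78864 → min 36498 | M3..M5: k=3: 0+53382+11·31·41=67363; k=4: 14322+0+11·42·41=33264 → min 33264.
Length 4: M1..M4: k=1: 0+36498+26·48·42=88914; k=2: 13728+14322+26·11·42=40062; k=3: 22594+0+26·31·42=56446 → min 40062 | M2..M5: k=2: 0+33264+48·11·41=54912; k=3: 16368+53382+48·31·41=130758; k=4: 36498+0+48·42·41=119154 → min 54912.
Length 5: M1..M5: k=1: 0+54912+26·48·41=106080; k=2: 13728+33264+26·11·41=58718; k=3: 22594+53382+26·31·41=109022; k=4: 40062+0+26·42·41=84834 → min 58718.
Optimal order: ((M1 × M2) × ((M3 × M4) × M5)) with cost 58718.

58718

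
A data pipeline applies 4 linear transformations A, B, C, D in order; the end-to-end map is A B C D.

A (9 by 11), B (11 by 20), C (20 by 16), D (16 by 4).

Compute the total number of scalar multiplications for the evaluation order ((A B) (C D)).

3980

(A B): 9×11 by 11×20 → 9×20, cost 9·11·20 = 1980
(C D): 20×16 by 16×4 → 20×4, cost 20·16·4 = 1280
((A B) (C D)): 9×20 by 20×4 → 9×4, cost 9·20·4 = 720; cumulative 3980
Total: 3980 scalar multiplications.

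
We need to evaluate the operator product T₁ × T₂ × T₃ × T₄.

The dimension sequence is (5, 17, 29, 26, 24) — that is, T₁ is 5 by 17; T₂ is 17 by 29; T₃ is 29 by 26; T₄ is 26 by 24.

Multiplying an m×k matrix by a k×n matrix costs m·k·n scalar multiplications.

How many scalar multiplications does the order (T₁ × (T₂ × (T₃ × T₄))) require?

31968

(T₃ × T₄): 29×26 by 26×24 → 29×24, cost 29·26·24 = 18096
(T₂ × (T₃ × T₄)): 17×29 by 29×24 → 17×24, cost 17·29·24 = 11832; cumulative 29928
(T₁ × (T₂ × (T₃ × T₄))): 5×17 by 17×24 → 5×24, cost 5·17·24 = 2040; cumulative 31968
Total: 31968 scalar multiplications.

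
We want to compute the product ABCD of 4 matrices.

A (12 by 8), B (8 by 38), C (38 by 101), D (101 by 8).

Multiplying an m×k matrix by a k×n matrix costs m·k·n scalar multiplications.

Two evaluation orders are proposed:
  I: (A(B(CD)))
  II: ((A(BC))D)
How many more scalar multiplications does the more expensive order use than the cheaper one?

16192

Order I = (A(B(CD))): (CD): 38×101 by 101×8 → 38×8, cost 38·101·8 = 30704; (B(CD)): 8×38 by 38×8 → 8×8, cost 8·38·8 = 2432; cumulative 33136; (A(B(CD))): 12×8 by 8×8 → 12×8, cost 12·8·8 = 768; cumulative 33904. Total 33904.
Order II = ((A(BC))D): (BC): 8×38 by 38×101 → 8×101, cost 8·38·101 = 30704; (A(BC)): 12×8 by 8×101 → 12×101, cost 12·8·101 = 9696; cumulative 40400; ((A(BC))D): 12×101 by 101×8 → 12×8, cost 12·101·8 = 9696; cumulative 50096. Total 50096.
Difference: |33904 − 50096| = 16192.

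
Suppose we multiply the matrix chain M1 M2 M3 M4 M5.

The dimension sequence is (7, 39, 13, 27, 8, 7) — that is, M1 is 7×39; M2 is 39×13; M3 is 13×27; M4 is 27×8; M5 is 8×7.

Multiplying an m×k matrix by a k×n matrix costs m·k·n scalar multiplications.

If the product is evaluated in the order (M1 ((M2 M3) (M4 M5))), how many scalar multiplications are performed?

(M2 M3): 39×13 by 13×27 → 39×27, cost 39·13·27 = 13689
(M4 M5): 27×8 by 8×7 → 27×7, cost 27·8·7 = 1512
((M2 M3) (M4 M5)): 39×27 by 27×7 → 39×7, cost 39·27·7 = 7371; cumulative 22572
(M1 ((M2 M3) (M4 M5))): 7×39 by 39×7 → 7×7, cost 7·39·7 = 1911; cumulative 24483
Total: 24483 scalar multiplications.

24483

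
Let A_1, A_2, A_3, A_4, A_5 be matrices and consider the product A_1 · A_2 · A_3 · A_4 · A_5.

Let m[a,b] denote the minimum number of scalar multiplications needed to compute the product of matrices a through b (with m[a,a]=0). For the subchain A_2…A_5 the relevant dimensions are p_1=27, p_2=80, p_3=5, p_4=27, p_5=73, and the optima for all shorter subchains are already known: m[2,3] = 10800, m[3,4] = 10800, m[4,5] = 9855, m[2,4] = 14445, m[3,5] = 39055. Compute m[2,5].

30510

m[2,5] = min over k∈[2,4] of m[2,k]+m[k+1,5]+p_{1}·p_k·p_{5}.
k=2: 0 + 39055 + 27·80·73 = 196735; k=3: 10800 + 9855 + 27·5·73 = 30510; k=4: 14445 + 0 + 27·27·73 = 67662.
Minimum: 30510 at k=3.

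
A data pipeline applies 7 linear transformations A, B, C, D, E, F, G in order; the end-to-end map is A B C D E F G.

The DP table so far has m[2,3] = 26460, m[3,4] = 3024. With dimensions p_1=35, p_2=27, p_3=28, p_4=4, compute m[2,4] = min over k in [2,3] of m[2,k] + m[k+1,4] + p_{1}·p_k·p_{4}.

6804

m[2,4] = min over k∈[2,3] of m[2,k]+m[k+1,4]+p_{1}·p_k·p_{4}.
k=2: 0 + 3024 + 35·27·4 = 6804; k=3: 26460 + 0 + 35·28·4 = 30380.
Minimum: 6804 at k=2.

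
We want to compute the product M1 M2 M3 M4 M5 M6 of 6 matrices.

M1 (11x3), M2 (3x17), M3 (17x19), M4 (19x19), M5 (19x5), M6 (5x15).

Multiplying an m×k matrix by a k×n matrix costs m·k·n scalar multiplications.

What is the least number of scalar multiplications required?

3057

Adjacent pairs: M1M2 = 11·3·17 = 561; M2M3 = 3·17·19 = 969; M3M4 = 17·19·19 = 6137; M4M5 = 19·19·5 = 1805; M5M6 = 19·5·15 = 1425.
Length 3: M1..M3: k=1: 0+969+11·3·19=1596; k=2: 561+0+11·17·19=4114 → min 1596 | M2..M4: k=2: 0+6137+3·17·19=7106; k=3: 969+0+3·19·19=2052 → min 2052 | M3..M5: k=3: 0+1805+17·19·5=3420; k=4: 6137+0+17·19·5=7752 → min 3420 | M4..M6: k=4: 0+1425+19·19·15=6840; k=5: 1805+0+19·5·15=3230 → min 3230.
Length 4: M1..M4: k=1: 0+2052+11·3·19=2679; k=2: 561+6137+11·17·19=10251; k=3: 1596+0+11·19·19=5567 → min 2679 | M2..M5: k=2: 0+3420+3·17·5=3675; k=3: 969+1805+3·19·5=3059; k=4: 2052+0+3·19·5=2337 → min 2337 | M3..M6: k=3: 0+3230+17·19·15=8075; k=4: 6137+1425+17·19·15=12407; k=5: 3420+0+17·5·15=4695 → min 4695.
Length 5: M1..M5: k=1: 0+2337+11·3·5=2502; k=2: 561+3420+11·17·5=4916; k=3: 1596+1805+11·19·5=4446; k=4: 2679+0+11·19·5=3724 → min 2502 | M2..M6: k=2: 0+4695+3·17·15=5460; k=3: 969+3230+3·19·15=5054; k=4: 2052+1425+3·19·15=4332; k=5: 2337+0+3·5·15=2562 → min 2562.
Length 6: M1..M6: k=1: 0+2562+11·3·15=3057; k=2: 561+4695+11·17·15=8061; k=3: 1596+3230+11·19·15=7961; k=4: 2679+1425+11·19·15=7239; k=5: 2502+0+11·5·15=3327 → min 3057.
Optimal order: (M1 ((((M2 M3) M4) M5) M6)) with cost 3057.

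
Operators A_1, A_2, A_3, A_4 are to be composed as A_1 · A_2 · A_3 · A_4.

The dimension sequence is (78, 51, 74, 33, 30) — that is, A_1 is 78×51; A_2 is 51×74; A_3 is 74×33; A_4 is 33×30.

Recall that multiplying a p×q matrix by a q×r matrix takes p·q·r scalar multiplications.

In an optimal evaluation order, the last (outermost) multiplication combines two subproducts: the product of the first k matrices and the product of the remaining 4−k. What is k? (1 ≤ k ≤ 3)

Adjacent pairs: A_1A_2 = 78·51·74 = 294372; A_2A_3 = 51·74·33 = 124542; A_3A_4 = 74·33·30 = 73260.
Length 3: A_1..A_3: k=1: 0+124542+78·51·33=255816; k=2: 294372+0+78·74·33=484848 → min 255816 | A_2..A_4: k=2: 0+73260+51·74·30=186480; k=3: 124542+0+51·33·30=175032 → min 175032.
Top-level splits: k=1: (A_1..A_1)·(A_2..A_4) → 0+175032+78·51·30 = 294372; k=2: (A_1..A_2)·(A_3..A_4) → 294372+73260+78·74·30 = 540792; k=3: (A_1..A_3)·(A_4..A_4) → 255816+0+78·33·30 = 333036.
Best split is after A_1, i.e. k = 1.

1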